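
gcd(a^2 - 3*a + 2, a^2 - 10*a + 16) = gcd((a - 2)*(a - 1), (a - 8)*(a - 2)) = a - 2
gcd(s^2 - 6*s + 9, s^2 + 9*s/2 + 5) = 1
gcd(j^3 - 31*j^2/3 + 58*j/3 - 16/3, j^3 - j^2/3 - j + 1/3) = j - 1/3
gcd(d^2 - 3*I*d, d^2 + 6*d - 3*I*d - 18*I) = d - 3*I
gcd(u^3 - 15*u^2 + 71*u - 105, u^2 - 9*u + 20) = u - 5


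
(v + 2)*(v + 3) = v^2 + 5*v + 6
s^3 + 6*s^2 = s^2*(s + 6)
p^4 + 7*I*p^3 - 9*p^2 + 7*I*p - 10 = (p - I)*(p + I)*(p + 2*I)*(p + 5*I)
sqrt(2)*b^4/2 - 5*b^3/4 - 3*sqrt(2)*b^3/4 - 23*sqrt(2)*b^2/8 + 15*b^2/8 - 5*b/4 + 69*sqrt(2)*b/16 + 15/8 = (b/2 + sqrt(2)/2)*(b - 3/2)*(b - 5*sqrt(2)/2)*(sqrt(2)*b + 1/2)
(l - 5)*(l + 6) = l^2 + l - 30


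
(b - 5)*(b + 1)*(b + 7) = b^3 + 3*b^2 - 33*b - 35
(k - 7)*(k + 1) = k^2 - 6*k - 7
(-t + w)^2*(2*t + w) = 2*t^3 - 3*t^2*w + w^3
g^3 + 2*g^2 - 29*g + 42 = (g - 3)*(g - 2)*(g + 7)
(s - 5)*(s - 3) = s^2 - 8*s + 15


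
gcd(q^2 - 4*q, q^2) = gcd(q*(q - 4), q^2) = q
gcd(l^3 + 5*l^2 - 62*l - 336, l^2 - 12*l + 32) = l - 8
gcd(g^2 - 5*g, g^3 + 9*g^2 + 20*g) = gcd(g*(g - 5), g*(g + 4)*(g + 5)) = g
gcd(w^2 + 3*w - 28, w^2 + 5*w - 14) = w + 7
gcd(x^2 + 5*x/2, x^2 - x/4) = x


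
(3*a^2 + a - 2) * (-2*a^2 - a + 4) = -6*a^4 - 5*a^3 + 15*a^2 + 6*a - 8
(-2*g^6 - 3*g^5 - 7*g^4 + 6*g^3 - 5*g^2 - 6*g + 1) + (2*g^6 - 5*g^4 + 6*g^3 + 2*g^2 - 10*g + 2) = -3*g^5 - 12*g^4 + 12*g^3 - 3*g^2 - 16*g + 3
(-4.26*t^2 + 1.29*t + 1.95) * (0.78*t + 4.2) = -3.3228*t^3 - 16.8858*t^2 + 6.939*t + 8.19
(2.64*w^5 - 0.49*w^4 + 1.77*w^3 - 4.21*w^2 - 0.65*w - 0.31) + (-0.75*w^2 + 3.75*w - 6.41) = 2.64*w^5 - 0.49*w^4 + 1.77*w^3 - 4.96*w^2 + 3.1*w - 6.72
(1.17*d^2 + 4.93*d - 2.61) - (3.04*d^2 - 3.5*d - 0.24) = -1.87*d^2 + 8.43*d - 2.37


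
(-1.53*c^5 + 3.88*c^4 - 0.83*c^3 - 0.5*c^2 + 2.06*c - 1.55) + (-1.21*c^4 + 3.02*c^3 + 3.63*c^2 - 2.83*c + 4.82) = -1.53*c^5 + 2.67*c^4 + 2.19*c^3 + 3.13*c^2 - 0.77*c + 3.27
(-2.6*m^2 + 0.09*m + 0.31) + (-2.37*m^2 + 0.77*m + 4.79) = -4.97*m^2 + 0.86*m + 5.1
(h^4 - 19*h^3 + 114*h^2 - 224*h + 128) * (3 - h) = -h^5 + 22*h^4 - 171*h^3 + 566*h^2 - 800*h + 384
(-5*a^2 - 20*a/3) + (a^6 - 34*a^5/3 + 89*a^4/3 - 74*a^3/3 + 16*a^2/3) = a^6 - 34*a^5/3 + 89*a^4/3 - 74*a^3/3 + a^2/3 - 20*a/3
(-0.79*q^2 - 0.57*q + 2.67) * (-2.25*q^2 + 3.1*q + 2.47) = 1.7775*q^4 - 1.1665*q^3 - 9.7258*q^2 + 6.8691*q + 6.5949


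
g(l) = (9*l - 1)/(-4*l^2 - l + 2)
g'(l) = (8*l + 1)*(9*l - 1)/(-4*l^2 - l + 2)^2 + 9/(-4*l^2 - l + 2)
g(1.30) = -1.77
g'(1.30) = 1.84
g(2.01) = -1.06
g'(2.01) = 0.56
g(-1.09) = 6.50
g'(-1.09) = 24.78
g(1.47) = -1.51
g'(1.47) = 1.26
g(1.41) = -1.59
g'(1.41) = 1.43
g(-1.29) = 3.75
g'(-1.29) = 7.70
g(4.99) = -0.43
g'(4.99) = 0.08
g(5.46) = -0.39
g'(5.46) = 0.07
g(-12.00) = 0.19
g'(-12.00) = 0.02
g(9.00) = -0.24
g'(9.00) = 0.03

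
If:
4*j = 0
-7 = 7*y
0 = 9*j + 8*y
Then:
No Solution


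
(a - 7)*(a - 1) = a^2 - 8*a + 7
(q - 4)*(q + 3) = q^2 - q - 12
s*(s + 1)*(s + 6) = s^3 + 7*s^2 + 6*s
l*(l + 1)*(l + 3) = l^3 + 4*l^2 + 3*l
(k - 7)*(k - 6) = k^2 - 13*k + 42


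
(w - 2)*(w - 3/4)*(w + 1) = w^3 - 7*w^2/4 - 5*w/4 + 3/2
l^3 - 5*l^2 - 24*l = l*(l - 8)*(l + 3)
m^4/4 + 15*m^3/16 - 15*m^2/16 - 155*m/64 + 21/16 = (m/4 + 1)*(m - 3/2)*(m - 1/2)*(m + 7/4)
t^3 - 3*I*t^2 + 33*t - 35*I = (t - 7*I)*(t - I)*(t + 5*I)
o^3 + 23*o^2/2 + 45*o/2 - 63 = (o - 3/2)*(o + 6)*(o + 7)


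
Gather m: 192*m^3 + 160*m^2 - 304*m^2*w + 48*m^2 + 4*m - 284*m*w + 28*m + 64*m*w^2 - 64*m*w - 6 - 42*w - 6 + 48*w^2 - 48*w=192*m^3 + m^2*(208 - 304*w) + m*(64*w^2 - 348*w + 32) + 48*w^2 - 90*w - 12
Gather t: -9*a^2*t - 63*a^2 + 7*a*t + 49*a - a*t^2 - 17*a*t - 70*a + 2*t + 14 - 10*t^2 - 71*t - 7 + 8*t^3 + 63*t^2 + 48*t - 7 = -63*a^2 - 21*a + 8*t^3 + t^2*(53 - a) + t*(-9*a^2 - 10*a - 21)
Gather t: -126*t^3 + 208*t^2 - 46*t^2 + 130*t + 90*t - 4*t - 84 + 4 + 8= -126*t^3 + 162*t^2 + 216*t - 72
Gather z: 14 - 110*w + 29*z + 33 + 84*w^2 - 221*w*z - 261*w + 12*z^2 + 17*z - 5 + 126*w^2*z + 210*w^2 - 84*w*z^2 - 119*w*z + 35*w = 294*w^2 - 336*w + z^2*(12 - 84*w) + z*(126*w^2 - 340*w + 46) + 42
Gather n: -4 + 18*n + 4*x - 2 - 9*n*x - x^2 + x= n*(18 - 9*x) - x^2 + 5*x - 6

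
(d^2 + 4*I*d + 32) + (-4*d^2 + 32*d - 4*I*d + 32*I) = -3*d^2 + 32*d + 32 + 32*I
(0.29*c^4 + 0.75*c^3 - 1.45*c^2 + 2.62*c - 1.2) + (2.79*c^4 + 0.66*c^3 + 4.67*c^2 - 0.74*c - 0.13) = 3.08*c^4 + 1.41*c^3 + 3.22*c^2 + 1.88*c - 1.33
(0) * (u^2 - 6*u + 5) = 0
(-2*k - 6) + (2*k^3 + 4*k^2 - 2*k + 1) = 2*k^3 + 4*k^2 - 4*k - 5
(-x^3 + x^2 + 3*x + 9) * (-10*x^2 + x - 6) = 10*x^5 - 11*x^4 - 23*x^3 - 93*x^2 - 9*x - 54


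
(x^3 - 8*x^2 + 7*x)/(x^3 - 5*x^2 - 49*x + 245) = x*(x - 1)/(x^2 + 2*x - 35)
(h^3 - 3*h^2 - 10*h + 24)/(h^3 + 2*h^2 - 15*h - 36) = (h - 2)/(h + 3)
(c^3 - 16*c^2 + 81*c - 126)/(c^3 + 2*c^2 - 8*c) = (c^3 - 16*c^2 + 81*c - 126)/(c*(c^2 + 2*c - 8))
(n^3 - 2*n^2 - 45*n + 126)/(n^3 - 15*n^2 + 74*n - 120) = (n^2 + 4*n - 21)/(n^2 - 9*n + 20)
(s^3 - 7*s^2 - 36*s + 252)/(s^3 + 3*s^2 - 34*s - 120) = (s^2 - s - 42)/(s^2 + 9*s + 20)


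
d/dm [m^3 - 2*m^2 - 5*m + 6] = 3*m^2 - 4*m - 5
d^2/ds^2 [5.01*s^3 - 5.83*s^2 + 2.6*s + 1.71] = 30.06*s - 11.66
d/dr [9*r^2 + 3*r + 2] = 18*r + 3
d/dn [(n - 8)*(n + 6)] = 2*n - 2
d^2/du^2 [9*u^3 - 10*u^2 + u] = 54*u - 20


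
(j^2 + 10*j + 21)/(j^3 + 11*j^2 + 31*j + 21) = 1/(j + 1)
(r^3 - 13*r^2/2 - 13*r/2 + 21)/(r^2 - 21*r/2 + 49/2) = (2*r^2 + r - 6)/(2*r - 7)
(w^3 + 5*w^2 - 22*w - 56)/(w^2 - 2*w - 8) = w + 7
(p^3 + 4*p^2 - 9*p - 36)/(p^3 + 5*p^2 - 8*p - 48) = (p + 3)/(p + 4)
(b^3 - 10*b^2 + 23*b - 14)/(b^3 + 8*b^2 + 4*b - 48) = (b^2 - 8*b + 7)/(b^2 + 10*b + 24)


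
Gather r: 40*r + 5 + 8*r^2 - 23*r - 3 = 8*r^2 + 17*r + 2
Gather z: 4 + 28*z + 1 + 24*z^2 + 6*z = 24*z^2 + 34*z + 5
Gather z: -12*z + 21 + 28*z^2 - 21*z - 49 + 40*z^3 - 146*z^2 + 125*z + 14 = 40*z^3 - 118*z^2 + 92*z - 14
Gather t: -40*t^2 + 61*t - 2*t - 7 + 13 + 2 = -40*t^2 + 59*t + 8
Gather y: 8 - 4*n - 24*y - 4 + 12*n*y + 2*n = -2*n + y*(12*n - 24) + 4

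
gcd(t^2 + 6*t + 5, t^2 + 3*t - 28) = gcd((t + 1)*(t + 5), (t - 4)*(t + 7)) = 1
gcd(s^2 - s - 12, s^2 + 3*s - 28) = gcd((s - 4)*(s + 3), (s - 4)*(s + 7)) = s - 4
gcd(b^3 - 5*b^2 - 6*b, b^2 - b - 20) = 1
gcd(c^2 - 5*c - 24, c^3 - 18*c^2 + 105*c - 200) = c - 8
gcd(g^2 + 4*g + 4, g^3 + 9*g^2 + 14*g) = g + 2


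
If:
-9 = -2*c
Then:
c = 9/2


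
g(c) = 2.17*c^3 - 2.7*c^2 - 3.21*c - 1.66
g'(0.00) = -3.21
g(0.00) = -1.66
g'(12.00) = 869.43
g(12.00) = 3320.78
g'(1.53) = 3.77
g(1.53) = -5.12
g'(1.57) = 4.36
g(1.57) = -4.96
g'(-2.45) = 49.10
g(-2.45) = -41.91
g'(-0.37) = -0.32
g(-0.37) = -0.95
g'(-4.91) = 180.25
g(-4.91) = -307.86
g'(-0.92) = 7.27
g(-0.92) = -2.68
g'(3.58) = 60.89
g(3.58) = 51.81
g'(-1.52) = 20.04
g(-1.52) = -10.64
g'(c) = 6.51*c^2 - 5.4*c - 3.21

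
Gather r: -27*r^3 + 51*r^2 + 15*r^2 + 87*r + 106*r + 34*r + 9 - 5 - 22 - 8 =-27*r^3 + 66*r^2 + 227*r - 26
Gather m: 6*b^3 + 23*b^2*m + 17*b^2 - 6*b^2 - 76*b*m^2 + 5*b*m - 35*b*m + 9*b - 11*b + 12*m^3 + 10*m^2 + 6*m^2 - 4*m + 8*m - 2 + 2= 6*b^3 + 11*b^2 - 2*b + 12*m^3 + m^2*(16 - 76*b) + m*(23*b^2 - 30*b + 4)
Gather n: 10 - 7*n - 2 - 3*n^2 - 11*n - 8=-3*n^2 - 18*n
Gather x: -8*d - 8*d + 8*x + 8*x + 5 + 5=-16*d + 16*x + 10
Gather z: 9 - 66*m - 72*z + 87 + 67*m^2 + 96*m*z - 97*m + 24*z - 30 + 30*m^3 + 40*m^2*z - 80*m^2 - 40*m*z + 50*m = 30*m^3 - 13*m^2 - 113*m + z*(40*m^2 + 56*m - 48) + 66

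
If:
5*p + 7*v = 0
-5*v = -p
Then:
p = 0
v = 0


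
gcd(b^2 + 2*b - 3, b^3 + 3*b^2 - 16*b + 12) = b - 1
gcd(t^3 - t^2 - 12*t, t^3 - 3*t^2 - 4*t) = t^2 - 4*t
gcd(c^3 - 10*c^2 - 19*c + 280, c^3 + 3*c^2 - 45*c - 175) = c^2 - 2*c - 35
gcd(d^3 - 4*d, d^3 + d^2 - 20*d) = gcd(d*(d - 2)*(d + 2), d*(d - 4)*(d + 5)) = d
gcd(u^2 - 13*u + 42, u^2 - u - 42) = u - 7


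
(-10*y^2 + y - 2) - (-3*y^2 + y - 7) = 5 - 7*y^2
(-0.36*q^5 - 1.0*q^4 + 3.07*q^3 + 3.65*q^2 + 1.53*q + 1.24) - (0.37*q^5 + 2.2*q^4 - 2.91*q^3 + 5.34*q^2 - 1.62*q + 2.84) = -0.73*q^5 - 3.2*q^4 + 5.98*q^3 - 1.69*q^2 + 3.15*q - 1.6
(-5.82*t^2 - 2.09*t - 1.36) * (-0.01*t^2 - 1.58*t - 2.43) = 0.0582*t^4 + 9.2165*t^3 + 17.4584*t^2 + 7.2275*t + 3.3048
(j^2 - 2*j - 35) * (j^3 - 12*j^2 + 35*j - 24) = j^5 - 14*j^4 + 24*j^3 + 326*j^2 - 1177*j + 840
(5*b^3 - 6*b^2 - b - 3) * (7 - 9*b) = -45*b^4 + 89*b^3 - 33*b^2 + 20*b - 21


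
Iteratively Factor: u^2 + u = (u)*(u + 1)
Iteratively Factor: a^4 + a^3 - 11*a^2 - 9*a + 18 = (a + 2)*(a^3 - a^2 - 9*a + 9) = (a + 2)*(a + 3)*(a^2 - 4*a + 3) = (a - 3)*(a + 2)*(a + 3)*(a - 1)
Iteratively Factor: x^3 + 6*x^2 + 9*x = (x)*(x^2 + 6*x + 9) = x*(x + 3)*(x + 3)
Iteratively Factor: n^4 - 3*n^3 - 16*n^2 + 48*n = (n + 4)*(n^3 - 7*n^2 + 12*n) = (n - 4)*(n + 4)*(n^2 - 3*n) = (n - 4)*(n - 3)*(n + 4)*(n)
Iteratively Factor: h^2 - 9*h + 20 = (h - 5)*(h - 4)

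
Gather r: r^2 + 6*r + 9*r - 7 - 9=r^2 + 15*r - 16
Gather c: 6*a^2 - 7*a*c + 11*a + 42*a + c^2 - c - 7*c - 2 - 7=6*a^2 + 53*a + c^2 + c*(-7*a - 8) - 9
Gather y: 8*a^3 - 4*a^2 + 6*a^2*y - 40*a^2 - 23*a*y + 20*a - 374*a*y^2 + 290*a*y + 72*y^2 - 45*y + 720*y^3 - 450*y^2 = 8*a^3 - 44*a^2 + 20*a + 720*y^3 + y^2*(-374*a - 378) + y*(6*a^2 + 267*a - 45)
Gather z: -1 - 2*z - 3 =-2*z - 4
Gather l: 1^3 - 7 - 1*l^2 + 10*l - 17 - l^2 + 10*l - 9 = -2*l^2 + 20*l - 32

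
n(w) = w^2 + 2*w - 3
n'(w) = 2*w + 2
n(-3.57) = 2.60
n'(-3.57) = -5.14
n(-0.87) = -3.98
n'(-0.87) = 0.26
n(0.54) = -1.63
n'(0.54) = 3.08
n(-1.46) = -3.79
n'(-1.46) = -0.92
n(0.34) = -2.20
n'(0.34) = 2.68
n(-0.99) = -4.00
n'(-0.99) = 0.02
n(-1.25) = -3.94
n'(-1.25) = -0.50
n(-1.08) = -3.99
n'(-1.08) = -0.16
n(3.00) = 12.00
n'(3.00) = 8.00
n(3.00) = 12.00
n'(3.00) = 8.00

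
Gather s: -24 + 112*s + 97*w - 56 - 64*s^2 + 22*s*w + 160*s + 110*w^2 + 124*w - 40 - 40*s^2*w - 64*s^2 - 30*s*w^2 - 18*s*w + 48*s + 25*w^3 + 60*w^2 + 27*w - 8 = s^2*(-40*w - 128) + s*(-30*w^2 + 4*w + 320) + 25*w^3 + 170*w^2 + 248*w - 128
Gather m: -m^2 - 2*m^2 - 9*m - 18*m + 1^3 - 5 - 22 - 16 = -3*m^2 - 27*m - 42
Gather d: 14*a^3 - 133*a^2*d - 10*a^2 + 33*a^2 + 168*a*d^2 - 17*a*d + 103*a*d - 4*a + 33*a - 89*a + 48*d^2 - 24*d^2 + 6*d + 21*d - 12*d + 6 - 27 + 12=14*a^3 + 23*a^2 - 60*a + d^2*(168*a + 24) + d*(-133*a^2 + 86*a + 15) - 9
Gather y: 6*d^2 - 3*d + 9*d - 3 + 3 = 6*d^2 + 6*d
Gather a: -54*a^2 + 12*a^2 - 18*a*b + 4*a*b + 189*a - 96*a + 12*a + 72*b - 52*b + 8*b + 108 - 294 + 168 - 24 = -42*a^2 + a*(105 - 14*b) + 28*b - 42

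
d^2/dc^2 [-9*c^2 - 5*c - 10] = -18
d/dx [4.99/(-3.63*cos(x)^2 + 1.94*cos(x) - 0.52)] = (9.6806 - 36.2274*cos(x))*sin(x)/(3.63*cos(x)^2 - 1.94*cos(x) + 0.52)^2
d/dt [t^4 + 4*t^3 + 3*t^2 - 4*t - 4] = 4*t^3 + 12*t^2 + 6*t - 4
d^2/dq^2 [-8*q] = 0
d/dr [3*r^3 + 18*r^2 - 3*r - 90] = 9*r^2 + 36*r - 3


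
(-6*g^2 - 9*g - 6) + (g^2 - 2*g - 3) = -5*g^2 - 11*g - 9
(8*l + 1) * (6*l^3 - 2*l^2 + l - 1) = 48*l^4 - 10*l^3 + 6*l^2 - 7*l - 1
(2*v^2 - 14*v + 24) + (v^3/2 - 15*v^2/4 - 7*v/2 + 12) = v^3/2 - 7*v^2/4 - 35*v/2 + 36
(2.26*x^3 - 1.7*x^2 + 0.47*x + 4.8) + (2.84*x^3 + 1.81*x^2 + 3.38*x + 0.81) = 5.1*x^3 + 0.11*x^2 + 3.85*x + 5.61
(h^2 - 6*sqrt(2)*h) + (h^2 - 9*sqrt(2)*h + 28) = 2*h^2 - 15*sqrt(2)*h + 28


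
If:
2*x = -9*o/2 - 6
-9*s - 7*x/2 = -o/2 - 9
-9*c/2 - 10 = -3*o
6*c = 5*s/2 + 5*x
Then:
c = -33980/16749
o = 540/1861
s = 13604/5583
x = -6798/1861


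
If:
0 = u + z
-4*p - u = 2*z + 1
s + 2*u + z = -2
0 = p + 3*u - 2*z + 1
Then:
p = -2/7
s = -13/7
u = -1/7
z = 1/7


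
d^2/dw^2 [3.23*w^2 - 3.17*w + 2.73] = 6.46000000000000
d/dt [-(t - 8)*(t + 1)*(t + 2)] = -3*t^2 + 10*t + 22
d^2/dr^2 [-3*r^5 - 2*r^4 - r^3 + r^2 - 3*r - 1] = -60*r^3 - 24*r^2 - 6*r + 2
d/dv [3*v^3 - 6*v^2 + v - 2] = 9*v^2 - 12*v + 1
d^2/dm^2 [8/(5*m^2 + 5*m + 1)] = 80*(-5*m^2 - 5*m + 5*(2*m + 1)^2 - 1)/(5*m^2 + 5*m + 1)^3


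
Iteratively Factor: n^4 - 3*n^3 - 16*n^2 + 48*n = (n - 4)*(n^3 + n^2 - 12*n) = (n - 4)*(n + 4)*(n^2 - 3*n) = n*(n - 4)*(n + 4)*(n - 3)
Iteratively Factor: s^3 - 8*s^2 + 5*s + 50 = (s - 5)*(s^2 - 3*s - 10) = (s - 5)*(s + 2)*(s - 5)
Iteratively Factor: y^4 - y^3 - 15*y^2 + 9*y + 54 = (y - 3)*(y^3 + 2*y^2 - 9*y - 18) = (y - 3)*(y + 3)*(y^2 - y - 6) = (y - 3)^2*(y + 3)*(y + 2)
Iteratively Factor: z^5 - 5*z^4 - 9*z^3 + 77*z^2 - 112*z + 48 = (z - 1)*(z^4 - 4*z^3 - 13*z^2 + 64*z - 48) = (z - 1)*(z + 4)*(z^3 - 8*z^2 + 19*z - 12) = (z - 4)*(z - 1)*(z + 4)*(z^2 - 4*z + 3) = (z - 4)*(z - 3)*(z - 1)*(z + 4)*(z - 1)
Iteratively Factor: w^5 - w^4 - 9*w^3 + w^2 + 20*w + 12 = (w + 2)*(w^4 - 3*w^3 - 3*w^2 + 7*w + 6) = (w + 1)*(w + 2)*(w^3 - 4*w^2 + w + 6) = (w + 1)^2*(w + 2)*(w^2 - 5*w + 6) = (w - 3)*(w + 1)^2*(w + 2)*(w - 2)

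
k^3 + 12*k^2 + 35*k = k*(k + 5)*(k + 7)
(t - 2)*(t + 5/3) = t^2 - t/3 - 10/3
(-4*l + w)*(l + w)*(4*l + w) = -16*l^3 - 16*l^2*w + l*w^2 + w^3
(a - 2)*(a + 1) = a^2 - a - 2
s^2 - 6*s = s*(s - 6)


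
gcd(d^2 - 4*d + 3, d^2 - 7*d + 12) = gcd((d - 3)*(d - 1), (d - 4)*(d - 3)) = d - 3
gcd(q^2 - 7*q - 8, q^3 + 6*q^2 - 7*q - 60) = 1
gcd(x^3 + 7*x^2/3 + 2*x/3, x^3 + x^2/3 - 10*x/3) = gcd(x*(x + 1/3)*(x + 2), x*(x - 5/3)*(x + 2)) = x^2 + 2*x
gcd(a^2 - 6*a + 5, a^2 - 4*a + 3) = a - 1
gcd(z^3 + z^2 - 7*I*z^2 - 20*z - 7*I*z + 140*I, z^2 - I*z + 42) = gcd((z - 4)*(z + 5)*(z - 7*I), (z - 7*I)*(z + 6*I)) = z - 7*I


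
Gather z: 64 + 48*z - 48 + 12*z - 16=60*z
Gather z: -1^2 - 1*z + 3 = 2 - z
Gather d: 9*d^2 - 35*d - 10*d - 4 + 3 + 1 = 9*d^2 - 45*d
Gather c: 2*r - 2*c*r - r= -2*c*r + r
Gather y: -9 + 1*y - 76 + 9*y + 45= 10*y - 40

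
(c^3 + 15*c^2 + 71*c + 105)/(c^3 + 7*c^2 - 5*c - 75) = (c^2 + 10*c + 21)/(c^2 + 2*c - 15)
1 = 1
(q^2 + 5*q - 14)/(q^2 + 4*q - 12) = (q + 7)/(q + 6)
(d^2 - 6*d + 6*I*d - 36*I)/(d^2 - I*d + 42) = (d - 6)/(d - 7*I)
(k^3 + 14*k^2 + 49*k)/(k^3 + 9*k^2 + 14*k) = (k + 7)/(k + 2)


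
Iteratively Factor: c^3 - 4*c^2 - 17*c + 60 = (c - 5)*(c^2 + c - 12) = (c - 5)*(c + 4)*(c - 3)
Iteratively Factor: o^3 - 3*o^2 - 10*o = (o - 5)*(o^2 + 2*o) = (o - 5)*(o + 2)*(o)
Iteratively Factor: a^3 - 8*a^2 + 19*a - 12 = (a - 1)*(a^2 - 7*a + 12) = (a - 4)*(a - 1)*(a - 3)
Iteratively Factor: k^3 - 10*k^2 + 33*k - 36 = (k - 3)*(k^2 - 7*k + 12) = (k - 3)^2*(k - 4)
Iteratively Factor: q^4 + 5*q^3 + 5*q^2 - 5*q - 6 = (q + 3)*(q^3 + 2*q^2 - q - 2) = (q + 2)*(q + 3)*(q^2 - 1) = (q - 1)*(q + 2)*(q + 3)*(q + 1)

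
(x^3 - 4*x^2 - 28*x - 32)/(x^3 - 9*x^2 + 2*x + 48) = (x + 2)/(x - 3)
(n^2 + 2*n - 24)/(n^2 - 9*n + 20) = (n + 6)/(n - 5)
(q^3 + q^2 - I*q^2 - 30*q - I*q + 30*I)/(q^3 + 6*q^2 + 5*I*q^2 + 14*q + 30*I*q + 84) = (q^2 - q*(5 + I) + 5*I)/(q^2 + 5*I*q + 14)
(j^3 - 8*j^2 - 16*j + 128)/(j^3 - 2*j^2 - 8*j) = (j^2 - 4*j - 32)/(j*(j + 2))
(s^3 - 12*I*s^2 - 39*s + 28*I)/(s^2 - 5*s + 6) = (s^3 - 12*I*s^2 - 39*s + 28*I)/(s^2 - 5*s + 6)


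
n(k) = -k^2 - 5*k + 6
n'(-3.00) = 1.00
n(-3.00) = 12.00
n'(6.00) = -17.00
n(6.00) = -60.00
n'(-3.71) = 2.42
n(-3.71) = 10.79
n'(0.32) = -5.64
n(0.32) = 4.30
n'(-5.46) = 5.92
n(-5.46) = 3.49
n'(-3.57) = 2.14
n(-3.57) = 11.11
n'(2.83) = -10.66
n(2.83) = -16.16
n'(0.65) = -6.30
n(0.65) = 2.33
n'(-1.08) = -2.84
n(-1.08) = 10.23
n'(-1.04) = -2.92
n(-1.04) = 10.12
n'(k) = -2*k - 5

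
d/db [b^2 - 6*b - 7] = 2*b - 6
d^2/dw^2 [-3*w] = 0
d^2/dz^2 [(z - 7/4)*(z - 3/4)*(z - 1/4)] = 6*z - 11/2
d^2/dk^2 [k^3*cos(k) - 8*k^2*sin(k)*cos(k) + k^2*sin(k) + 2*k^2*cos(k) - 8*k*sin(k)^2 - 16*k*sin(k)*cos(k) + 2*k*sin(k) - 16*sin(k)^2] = -k^3*cos(k) - 7*k^2*sin(k) + 16*k^2*sin(2*k) - 2*k^2*cos(k) + 32*k*sin(2*k) - 48*k*cos(2*k) + 10*sqrt(2)*k*cos(k + pi/4) + 2*sin(k) - 24*sin(2*k) + 8*cos(k) - 64*cos(2*k)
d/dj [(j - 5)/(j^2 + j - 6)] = (j^2 + j - (j - 5)*(2*j + 1) - 6)/(j^2 + j - 6)^2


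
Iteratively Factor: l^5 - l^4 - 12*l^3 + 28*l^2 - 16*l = (l - 2)*(l^4 + l^3 - 10*l^2 + 8*l) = l*(l - 2)*(l^3 + l^2 - 10*l + 8) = l*(l - 2)*(l + 4)*(l^2 - 3*l + 2) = l*(l - 2)*(l - 1)*(l + 4)*(l - 2)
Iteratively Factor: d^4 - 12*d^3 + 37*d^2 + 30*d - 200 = (d + 2)*(d^3 - 14*d^2 + 65*d - 100) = (d - 5)*(d + 2)*(d^2 - 9*d + 20) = (d - 5)^2*(d + 2)*(d - 4)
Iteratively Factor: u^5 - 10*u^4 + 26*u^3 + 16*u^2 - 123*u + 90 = (u - 3)*(u^4 - 7*u^3 + 5*u^2 + 31*u - 30) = (u - 3)^2*(u^3 - 4*u^2 - 7*u + 10) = (u - 3)^2*(u + 2)*(u^2 - 6*u + 5) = (u - 5)*(u - 3)^2*(u + 2)*(u - 1)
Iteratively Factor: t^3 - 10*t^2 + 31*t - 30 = (t - 2)*(t^2 - 8*t + 15) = (t - 3)*(t - 2)*(t - 5)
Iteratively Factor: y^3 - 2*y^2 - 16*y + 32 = (y + 4)*(y^2 - 6*y + 8) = (y - 2)*(y + 4)*(y - 4)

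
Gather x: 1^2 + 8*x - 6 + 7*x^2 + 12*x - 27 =7*x^2 + 20*x - 32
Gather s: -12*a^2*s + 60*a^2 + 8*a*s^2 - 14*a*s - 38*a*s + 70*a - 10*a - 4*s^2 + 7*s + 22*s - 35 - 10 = 60*a^2 + 60*a + s^2*(8*a - 4) + s*(-12*a^2 - 52*a + 29) - 45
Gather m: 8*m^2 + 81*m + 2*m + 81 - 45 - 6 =8*m^2 + 83*m + 30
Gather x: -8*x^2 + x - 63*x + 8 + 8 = -8*x^2 - 62*x + 16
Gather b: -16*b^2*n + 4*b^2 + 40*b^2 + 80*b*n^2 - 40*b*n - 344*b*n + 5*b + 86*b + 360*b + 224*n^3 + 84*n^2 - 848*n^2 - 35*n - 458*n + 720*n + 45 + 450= b^2*(44 - 16*n) + b*(80*n^2 - 384*n + 451) + 224*n^3 - 764*n^2 + 227*n + 495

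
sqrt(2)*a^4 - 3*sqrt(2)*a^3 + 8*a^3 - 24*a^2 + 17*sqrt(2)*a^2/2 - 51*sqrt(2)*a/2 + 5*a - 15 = (a - 3)*(a + sqrt(2))*(a + 5*sqrt(2)/2)*(sqrt(2)*a + 1)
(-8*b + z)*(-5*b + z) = 40*b^2 - 13*b*z + z^2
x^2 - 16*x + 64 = (x - 8)^2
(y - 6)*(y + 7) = y^2 + y - 42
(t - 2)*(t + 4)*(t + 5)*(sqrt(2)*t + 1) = sqrt(2)*t^4 + t^3 + 7*sqrt(2)*t^3 + 2*sqrt(2)*t^2 + 7*t^2 - 40*sqrt(2)*t + 2*t - 40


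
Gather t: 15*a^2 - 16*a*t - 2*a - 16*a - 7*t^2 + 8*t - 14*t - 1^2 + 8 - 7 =15*a^2 - 18*a - 7*t^2 + t*(-16*a - 6)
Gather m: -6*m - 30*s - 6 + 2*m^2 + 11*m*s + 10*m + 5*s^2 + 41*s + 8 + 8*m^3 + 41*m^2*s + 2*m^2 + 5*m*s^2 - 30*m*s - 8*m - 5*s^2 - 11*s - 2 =8*m^3 + m^2*(41*s + 4) + m*(5*s^2 - 19*s - 4)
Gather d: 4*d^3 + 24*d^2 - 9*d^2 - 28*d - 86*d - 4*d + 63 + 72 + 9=4*d^3 + 15*d^2 - 118*d + 144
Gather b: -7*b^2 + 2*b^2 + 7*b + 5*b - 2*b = -5*b^2 + 10*b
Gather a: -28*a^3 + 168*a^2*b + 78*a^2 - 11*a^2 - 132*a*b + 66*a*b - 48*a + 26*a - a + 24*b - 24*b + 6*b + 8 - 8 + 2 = -28*a^3 + a^2*(168*b + 67) + a*(-66*b - 23) + 6*b + 2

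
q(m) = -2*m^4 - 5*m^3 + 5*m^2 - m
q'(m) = -8*m^3 - 15*m^2 + 10*m - 1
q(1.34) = -10.84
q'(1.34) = -33.78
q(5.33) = -2234.51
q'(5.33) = -1585.19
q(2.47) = -121.75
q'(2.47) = -188.37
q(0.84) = -1.27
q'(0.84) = -7.93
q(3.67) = -546.30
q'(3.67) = -561.78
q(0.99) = -2.86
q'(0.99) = -13.56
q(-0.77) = 5.31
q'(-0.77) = -13.94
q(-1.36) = 16.34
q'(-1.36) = -22.22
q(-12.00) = -32100.00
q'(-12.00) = 11543.00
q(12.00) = -49404.00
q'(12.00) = -15865.00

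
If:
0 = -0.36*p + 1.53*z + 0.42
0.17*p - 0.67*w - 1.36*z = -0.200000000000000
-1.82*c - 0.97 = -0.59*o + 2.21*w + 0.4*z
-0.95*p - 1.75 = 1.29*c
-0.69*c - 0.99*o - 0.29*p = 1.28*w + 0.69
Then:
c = -1.64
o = -0.66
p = 0.39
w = 0.77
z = -0.18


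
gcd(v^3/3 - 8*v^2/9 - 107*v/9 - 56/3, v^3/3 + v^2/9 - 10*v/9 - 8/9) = 1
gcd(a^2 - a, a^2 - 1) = a - 1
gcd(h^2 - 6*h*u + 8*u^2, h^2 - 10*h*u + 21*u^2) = 1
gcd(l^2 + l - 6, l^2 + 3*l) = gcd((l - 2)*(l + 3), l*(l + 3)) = l + 3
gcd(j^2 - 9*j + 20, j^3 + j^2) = 1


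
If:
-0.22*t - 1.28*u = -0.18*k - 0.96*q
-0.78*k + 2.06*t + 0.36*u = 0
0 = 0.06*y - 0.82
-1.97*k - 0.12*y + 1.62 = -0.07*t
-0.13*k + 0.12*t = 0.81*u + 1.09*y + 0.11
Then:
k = 0.10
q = -23.38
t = 3.20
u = -18.07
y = 13.67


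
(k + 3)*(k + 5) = k^2 + 8*k + 15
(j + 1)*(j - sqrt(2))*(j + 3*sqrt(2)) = j^3 + j^2 + 2*sqrt(2)*j^2 - 6*j + 2*sqrt(2)*j - 6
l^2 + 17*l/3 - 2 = (l - 1/3)*(l + 6)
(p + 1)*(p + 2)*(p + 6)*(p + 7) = p^4 + 16*p^3 + 83*p^2 + 152*p + 84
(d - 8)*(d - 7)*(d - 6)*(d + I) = d^4 - 21*d^3 + I*d^3 + 146*d^2 - 21*I*d^2 - 336*d + 146*I*d - 336*I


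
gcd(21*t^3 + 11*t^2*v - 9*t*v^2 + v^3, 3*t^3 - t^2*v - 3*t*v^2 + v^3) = 3*t^2 + 2*t*v - v^2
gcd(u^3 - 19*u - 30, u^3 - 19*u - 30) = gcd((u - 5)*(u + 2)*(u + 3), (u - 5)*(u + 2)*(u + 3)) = u^3 - 19*u - 30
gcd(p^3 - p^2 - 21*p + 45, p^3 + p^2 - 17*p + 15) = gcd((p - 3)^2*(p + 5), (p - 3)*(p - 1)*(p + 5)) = p^2 + 2*p - 15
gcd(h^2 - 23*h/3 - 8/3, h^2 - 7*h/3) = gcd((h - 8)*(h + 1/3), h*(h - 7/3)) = 1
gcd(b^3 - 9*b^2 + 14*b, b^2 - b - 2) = b - 2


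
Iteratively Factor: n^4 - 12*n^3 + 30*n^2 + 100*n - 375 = (n - 5)*(n^3 - 7*n^2 - 5*n + 75) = (n - 5)*(n + 3)*(n^2 - 10*n + 25) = (n - 5)^2*(n + 3)*(n - 5)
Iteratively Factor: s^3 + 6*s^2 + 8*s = (s)*(s^2 + 6*s + 8) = s*(s + 2)*(s + 4)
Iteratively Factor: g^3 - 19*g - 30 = (g + 3)*(g^2 - 3*g - 10) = (g + 2)*(g + 3)*(g - 5)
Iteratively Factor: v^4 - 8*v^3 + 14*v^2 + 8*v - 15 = (v - 3)*(v^3 - 5*v^2 - v + 5) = (v - 3)*(v + 1)*(v^2 - 6*v + 5) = (v - 3)*(v - 1)*(v + 1)*(v - 5)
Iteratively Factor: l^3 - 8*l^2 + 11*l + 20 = (l - 4)*(l^2 - 4*l - 5) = (l - 5)*(l - 4)*(l + 1)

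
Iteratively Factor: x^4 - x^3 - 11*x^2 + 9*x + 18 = (x + 1)*(x^3 - 2*x^2 - 9*x + 18) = (x - 3)*(x + 1)*(x^2 + x - 6) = (x - 3)*(x + 1)*(x + 3)*(x - 2)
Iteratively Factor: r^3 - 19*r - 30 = (r + 2)*(r^2 - 2*r - 15) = (r - 5)*(r + 2)*(r + 3)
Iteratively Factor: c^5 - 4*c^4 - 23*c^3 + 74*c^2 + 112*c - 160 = (c - 1)*(c^4 - 3*c^3 - 26*c^2 + 48*c + 160) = (c - 5)*(c - 1)*(c^3 + 2*c^2 - 16*c - 32) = (c - 5)*(c - 4)*(c - 1)*(c^2 + 6*c + 8) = (c - 5)*(c - 4)*(c - 1)*(c + 2)*(c + 4)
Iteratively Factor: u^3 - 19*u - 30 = (u - 5)*(u^2 + 5*u + 6) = (u - 5)*(u + 2)*(u + 3)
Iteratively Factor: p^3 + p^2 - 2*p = (p + 2)*(p^2 - p) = (p - 1)*(p + 2)*(p)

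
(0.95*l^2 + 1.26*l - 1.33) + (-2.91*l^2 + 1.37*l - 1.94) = -1.96*l^2 + 2.63*l - 3.27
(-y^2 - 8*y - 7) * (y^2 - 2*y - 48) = -y^4 - 6*y^3 + 57*y^2 + 398*y + 336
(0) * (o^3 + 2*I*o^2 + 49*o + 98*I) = 0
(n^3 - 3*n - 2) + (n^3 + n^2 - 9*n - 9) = 2*n^3 + n^2 - 12*n - 11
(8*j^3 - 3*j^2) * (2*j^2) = 16*j^5 - 6*j^4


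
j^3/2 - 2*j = j*(j/2 + 1)*(j - 2)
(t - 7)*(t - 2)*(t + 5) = t^3 - 4*t^2 - 31*t + 70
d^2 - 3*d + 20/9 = (d - 5/3)*(d - 4/3)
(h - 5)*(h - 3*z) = h^2 - 3*h*z - 5*h + 15*z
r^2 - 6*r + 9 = (r - 3)^2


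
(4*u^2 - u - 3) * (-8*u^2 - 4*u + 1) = -32*u^4 - 8*u^3 + 32*u^2 + 11*u - 3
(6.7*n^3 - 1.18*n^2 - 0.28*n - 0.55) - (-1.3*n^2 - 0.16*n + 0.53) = 6.7*n^3 + 0.12*n^2 - 0.12*n - 1.08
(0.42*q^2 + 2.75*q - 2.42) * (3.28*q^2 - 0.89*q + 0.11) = 1.3776*q^4 + 8.6462*q^3 - 10.3389*q^2 + 2.4563*q - 0.2662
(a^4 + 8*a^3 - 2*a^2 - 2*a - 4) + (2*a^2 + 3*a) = a^4 + 8*a^3 + a - 4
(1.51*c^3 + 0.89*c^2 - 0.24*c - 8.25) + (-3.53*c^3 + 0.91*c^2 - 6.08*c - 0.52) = -2.02*c^3 + 1.8*c^2 - 6.32*c - 8.77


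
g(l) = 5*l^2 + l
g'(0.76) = 8.60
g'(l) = 10*l + 1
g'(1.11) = 12.10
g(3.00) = 48.00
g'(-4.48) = -43.80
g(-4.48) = 95.87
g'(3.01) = 31.10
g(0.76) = 3.65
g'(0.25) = 3.50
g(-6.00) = 174.00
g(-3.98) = 75.22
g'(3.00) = 31.00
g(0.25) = 0.56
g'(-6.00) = -59.00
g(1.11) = 7.27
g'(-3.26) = -31.60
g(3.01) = 48.31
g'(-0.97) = -8.70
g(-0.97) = 3.73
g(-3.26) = 49.88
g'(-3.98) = -38.80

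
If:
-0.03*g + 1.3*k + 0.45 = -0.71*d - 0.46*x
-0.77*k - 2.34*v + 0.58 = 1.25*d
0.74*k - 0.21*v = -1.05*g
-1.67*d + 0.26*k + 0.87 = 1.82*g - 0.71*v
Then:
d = 0.17958779115312 - 0.18923614089522*x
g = 0.209516037051622*x + 0.366191105110322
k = -0.245659122194496*x - 0.435785845050312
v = 0.181924230858456*x + 0.29532921442194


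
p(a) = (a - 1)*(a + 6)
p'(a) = 2*a + 5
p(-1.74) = -11.67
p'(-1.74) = 1.52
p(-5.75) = -1.69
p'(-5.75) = -6.50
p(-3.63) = -10.97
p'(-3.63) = -2.26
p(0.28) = -4.52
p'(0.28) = 5.56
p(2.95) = 17.45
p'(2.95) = 10.90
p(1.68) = 5.22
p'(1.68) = 8.36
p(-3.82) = -10.51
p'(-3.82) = -2.64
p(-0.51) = -8.29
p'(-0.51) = 3.98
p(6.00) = 60.00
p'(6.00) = 17.00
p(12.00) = 198.00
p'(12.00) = 29.00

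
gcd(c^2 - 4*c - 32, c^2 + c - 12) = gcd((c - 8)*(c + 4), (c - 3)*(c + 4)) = c + 4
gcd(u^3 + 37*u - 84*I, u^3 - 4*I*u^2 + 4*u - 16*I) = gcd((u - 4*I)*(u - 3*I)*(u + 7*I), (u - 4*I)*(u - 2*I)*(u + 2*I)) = u - 4*I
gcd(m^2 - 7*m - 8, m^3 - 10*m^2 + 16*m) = m - 8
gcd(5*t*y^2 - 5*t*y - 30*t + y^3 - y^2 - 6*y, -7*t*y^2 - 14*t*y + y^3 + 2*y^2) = y + 2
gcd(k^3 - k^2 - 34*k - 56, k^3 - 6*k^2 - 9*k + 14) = k^2 - 5*k - 14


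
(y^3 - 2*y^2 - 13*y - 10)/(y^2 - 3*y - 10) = y + 1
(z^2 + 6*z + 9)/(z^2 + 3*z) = (z + 3)/z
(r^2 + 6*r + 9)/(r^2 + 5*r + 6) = (r + 3)/(r + 2)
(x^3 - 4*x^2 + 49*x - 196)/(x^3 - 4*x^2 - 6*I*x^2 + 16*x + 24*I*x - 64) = (x^2 + 49)/(x^2 - 6*I*x + 16)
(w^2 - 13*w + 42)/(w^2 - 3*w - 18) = (w - 7)/(w + 3)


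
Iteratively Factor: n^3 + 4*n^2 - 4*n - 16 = (n - 2)*(n^2 + 6*n + 8) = (n - 2)*(n + 4)*(n + 2)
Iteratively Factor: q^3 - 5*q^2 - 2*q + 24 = (q - 3)*(q^2 - 2*q - 8) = (q - 4)*(q - 3)*(q + 2)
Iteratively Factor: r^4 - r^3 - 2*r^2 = (r)*(r^3 - r^2 - 2*r) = r*(r - 2)*(r^2 + r) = r^2*(r - 2)*(r + 1)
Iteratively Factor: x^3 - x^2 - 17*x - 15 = (x - 5)*(x^2 + 4*x + 3) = (x - 5)*(x + 1)*(x + 3)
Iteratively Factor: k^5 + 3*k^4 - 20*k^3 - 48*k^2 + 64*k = (k + 4)*(k^4 - k^3 - 16*k^2 + 16*k) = (k + 4)^2*(k^3 - 5*k^2 + 4*k) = (k - 1)*(k + 4)^2*(k^2 - 4*k) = k*(k - 1)*(k + 4)^2*(k - 4)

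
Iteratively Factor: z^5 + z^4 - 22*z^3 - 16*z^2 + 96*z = (z - 2)*(z^4 + 3*z^3 - 16*z^2 - 48*z) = z*(z - 2)*(z^3 + 3*z^2 - 16*z - 48) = z*(z - 2)*(z + 3)*(z^2 - 16) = z*(z - 4)*(z - 2)*(z + 3)*(z + 4)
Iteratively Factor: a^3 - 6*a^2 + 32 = (a - 4)*(a^2 - 2*a - 8) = (a - 4)^2*(a + 2)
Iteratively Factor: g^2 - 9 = (g - 3)*(g + 3)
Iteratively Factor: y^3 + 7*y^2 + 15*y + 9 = (y + 3)*(y^2 + 4*y + 3) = (y + 3)^2*(y + 1)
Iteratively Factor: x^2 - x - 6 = (x - 3)*(x + 2)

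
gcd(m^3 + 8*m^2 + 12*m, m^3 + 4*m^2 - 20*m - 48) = m^2 + 8*m + 12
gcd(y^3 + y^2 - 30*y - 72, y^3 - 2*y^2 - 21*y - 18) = y^2 - 3*y - 18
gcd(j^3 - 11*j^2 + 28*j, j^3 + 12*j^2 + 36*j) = j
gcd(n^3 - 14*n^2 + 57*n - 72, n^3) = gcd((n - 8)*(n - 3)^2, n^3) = 1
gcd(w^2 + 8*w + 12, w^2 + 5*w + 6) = w + 2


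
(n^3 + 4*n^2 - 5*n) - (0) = n^3 + 4*n^2 - 5*n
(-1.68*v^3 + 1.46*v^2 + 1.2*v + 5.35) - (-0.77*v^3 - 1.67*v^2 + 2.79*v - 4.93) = -0.91*v^3 + 3.13*v^2 - 1.59*v + 10.28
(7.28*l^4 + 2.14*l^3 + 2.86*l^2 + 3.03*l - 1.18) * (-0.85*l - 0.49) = -6.188*l^5 - 5.3862*l^4 - 3.4796*l^3 - 3.9769*l^2 - 0.4817*l + 0.5782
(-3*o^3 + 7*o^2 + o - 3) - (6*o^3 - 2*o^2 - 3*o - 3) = -9*o^3 + 9*o^2 + 4*o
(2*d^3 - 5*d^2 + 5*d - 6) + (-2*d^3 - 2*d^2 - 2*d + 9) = -7*d^2 + 3*d + 3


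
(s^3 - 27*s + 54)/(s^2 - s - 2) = (-s^3 + 27*s - 54)/(-s^2 + s + 2)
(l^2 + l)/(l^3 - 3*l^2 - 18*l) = (l + 1)/(l^2 - 3*l - 18)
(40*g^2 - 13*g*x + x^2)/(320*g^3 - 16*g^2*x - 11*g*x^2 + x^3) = (-5*g + x)/(-40*g^2 - 3*g*x + x^2)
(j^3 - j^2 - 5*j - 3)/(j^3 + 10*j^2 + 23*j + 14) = (j^2 - 2*j - 3)/(j^2 + 9*j + 14)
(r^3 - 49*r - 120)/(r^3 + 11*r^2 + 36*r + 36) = (r^2 - 3*r - 40)/(r^2 + 8*r + 12)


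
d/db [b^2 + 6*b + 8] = 2*b + 6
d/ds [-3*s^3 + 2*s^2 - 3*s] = -9*s^2 + 4*s - 3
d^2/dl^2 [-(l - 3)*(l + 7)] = -2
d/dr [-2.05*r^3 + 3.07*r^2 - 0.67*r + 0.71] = -6.15*r^2 + 6.14*r - 0.67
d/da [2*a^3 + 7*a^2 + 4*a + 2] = 6*a^2 + 14*a + 4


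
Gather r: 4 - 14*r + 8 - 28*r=12 - 42*r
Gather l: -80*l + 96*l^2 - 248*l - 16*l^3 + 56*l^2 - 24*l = -16*l^3 + 152*l^2 - 352*l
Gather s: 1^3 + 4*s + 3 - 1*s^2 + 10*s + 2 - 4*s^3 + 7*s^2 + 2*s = -4*s^3 + 6*s^2 + 16*s + 6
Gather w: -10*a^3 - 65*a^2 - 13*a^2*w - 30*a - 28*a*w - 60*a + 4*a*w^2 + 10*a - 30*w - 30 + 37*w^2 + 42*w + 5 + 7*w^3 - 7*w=-10*a^3 - 65*a^2 - 80*a + 7*w^3 + w^2*(4*a + 37) + w*(-13*a^2 - 28*a + 5) - 25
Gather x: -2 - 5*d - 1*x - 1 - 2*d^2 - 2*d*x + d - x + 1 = -2*d^2 - 4*d + x*(-2*d - 2) - 2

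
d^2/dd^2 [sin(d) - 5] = -sin(d)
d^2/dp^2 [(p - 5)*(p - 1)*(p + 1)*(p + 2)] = 12*p^2 - 18*p - 22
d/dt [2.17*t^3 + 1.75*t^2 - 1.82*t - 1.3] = 6.51*t^2 + 3.5*t - 1.82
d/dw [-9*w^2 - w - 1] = -18*w - 1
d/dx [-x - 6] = -1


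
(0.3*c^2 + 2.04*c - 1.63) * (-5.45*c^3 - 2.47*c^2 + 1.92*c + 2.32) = -1.635*c^5 - 11.859*c^4 + 4.4207*c^3 + 8.6389*c^2 + 1.6032*c - 3.7816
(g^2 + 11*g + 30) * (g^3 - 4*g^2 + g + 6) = g^5 + 7*g^4 - 13*g^3 - 103*g^2 + 96*g + 180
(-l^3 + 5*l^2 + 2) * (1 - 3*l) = 3*l^4 - 16*l^3 + 5*l^2 - 6*l + 2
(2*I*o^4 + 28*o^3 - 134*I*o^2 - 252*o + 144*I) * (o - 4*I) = 2*I*o^5 + 36*o^4 - 246*I*o^3 - 788*o^2 + 1152*I*o + 576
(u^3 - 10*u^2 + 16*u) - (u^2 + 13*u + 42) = u^3 - 11*u^2 + 3*u - 42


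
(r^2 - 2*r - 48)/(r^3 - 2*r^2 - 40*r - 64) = (r + 6)/(r^2 + 6*r + 8)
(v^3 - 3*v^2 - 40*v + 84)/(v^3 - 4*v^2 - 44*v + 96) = (v - 7)/(v - 8)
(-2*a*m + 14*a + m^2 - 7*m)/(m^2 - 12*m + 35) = (-2*a + m)/(m - 5)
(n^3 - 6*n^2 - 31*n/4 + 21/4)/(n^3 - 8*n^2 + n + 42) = (n^2 + n - 3/4)/(n^2 - n - 6)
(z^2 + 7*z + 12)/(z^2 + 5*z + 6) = (z + 4)/(z + 2)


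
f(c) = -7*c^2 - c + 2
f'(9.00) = -127.00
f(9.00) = -574.00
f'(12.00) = -169.00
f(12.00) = -1018.00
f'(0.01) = -1.14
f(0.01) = 1.99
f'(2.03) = -29.42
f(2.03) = -28.88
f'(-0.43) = 5.02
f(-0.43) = 1.14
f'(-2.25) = 30.50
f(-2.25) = -31.19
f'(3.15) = -45.10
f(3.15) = -70.61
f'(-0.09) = 0.26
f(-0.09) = 2.03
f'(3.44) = -49.16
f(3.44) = -84.28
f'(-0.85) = 10.90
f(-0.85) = -2.21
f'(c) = -14*c - 1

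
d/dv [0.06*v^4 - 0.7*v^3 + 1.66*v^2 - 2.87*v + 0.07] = 0.24*v^3 - 2.1*v^2 + 3.32*v - 2.87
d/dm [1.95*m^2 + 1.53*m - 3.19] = 3.9*m + 1.53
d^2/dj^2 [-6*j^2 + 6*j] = -12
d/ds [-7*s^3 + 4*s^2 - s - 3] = -21*s^2 + 8*s - 1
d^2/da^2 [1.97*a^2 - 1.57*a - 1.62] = 3.94000000000000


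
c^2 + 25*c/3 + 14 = (c + 7/3)*(c + 6)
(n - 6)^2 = n^2 - 12*n + 36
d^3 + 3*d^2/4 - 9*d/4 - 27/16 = (d - 3/2)*(d + 3/4)*(d + 3/2)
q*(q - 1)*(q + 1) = q^3 - q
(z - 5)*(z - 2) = z^2 - 7*z + 10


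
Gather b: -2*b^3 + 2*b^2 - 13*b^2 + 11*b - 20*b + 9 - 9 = -2*b^3 - 11*b^2 - 9*b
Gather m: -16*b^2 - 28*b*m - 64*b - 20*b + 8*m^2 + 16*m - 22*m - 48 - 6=-16*b^2 - 84*b + 8*m^2 + m*(-28*b - 6) - 54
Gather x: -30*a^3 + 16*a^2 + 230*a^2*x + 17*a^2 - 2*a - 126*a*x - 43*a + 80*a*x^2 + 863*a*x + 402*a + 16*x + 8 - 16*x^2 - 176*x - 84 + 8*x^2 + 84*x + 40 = -30*a^3 + 33*a^2 + 357*a + x^2*(80*a - 8) + x*(230*a^2 + 737*a - 76) - 36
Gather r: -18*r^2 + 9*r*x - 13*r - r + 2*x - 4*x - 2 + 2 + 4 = -18*r^2 + r*(9*x - 14) - 2*x + 4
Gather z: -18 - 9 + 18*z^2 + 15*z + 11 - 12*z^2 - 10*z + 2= 6*z^2 + 5*z - 14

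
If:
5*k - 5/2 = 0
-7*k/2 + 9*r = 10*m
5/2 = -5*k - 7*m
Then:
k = 1/2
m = -5/7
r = -151/252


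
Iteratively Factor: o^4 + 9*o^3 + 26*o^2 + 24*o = (o + 3)*(o^3 + 6*o^2 + 8*o) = (o + 3)*(o + 4)*(o^2 + 2*o) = o*(o + 3)*(o + 4)*(o + 2)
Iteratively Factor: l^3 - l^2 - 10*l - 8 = (l - 4)*(l^2 + 3*l + 2) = (l - 4)*(l + 2)*(l + 1)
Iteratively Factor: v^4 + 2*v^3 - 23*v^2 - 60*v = (v)*(v^3 + 2*v^2 - 23*v - 60) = v*(v - 5)*(v^2 + 7*v + 12) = v*(v - 5)*(v + 3)*(v + 4)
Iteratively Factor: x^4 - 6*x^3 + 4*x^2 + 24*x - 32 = (x - 2)*(x^3 - 4*x^2 - 4*x + 16) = (x - 2)*(x + 2)*(x^2 - 6*x + 8) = (x - 4)*(x - 2)*(x + 2)*(x - 2)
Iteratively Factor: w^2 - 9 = (w + 3)*(w - 3)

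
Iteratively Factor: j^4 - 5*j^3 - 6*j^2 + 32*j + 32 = (j + 1)*(j^3 - 6*j^2 + 32) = (j - 4)*(j + 1)*(j^2 - 2*j - 8) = (j - 4)^2*(j + 1)*(j + 2)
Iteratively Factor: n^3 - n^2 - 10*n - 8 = (n - 4)*(n^2 + 3*n + 2) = (n - 4)*(n + 1)*(n + 2)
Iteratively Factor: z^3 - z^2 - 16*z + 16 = (z + 4)*(z^2 - 5*z + 4) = (z - 1)*(z + 4)*(z - 4)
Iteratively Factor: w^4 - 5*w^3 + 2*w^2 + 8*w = (w - 4)*(w^3 - w^2 - 2*w) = (w - 4)*(w + 1)*(w^2 - 2*w) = (w - 4)*(w - 2)*(w + 1)*(w)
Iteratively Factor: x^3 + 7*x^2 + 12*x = (x)*(x^2 + 7*x + 12) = x*(x + 4)*(x + 3)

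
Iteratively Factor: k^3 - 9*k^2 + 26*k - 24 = (k - 3)*(k^2 - 6*k + 8) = (k - 3)*(k - 2)*(k - 4)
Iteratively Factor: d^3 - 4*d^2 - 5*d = (d + 1)*(d^2 - 5*d) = d*(d + 1)*(d - 5)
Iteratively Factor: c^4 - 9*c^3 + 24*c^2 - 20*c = (c)*(c^3 - 9*c^2 + 24*c - 20) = c*(c - 2)*(c^2 - 7*c + 10) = c*(c - 2)^2*(c - 5)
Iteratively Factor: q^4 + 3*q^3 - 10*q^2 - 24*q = (q)*(q^3 + 3*q^2 - 10*q - 24) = q*(q + 4)*(q^2 - q - 6) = q*(q + 2)*(q + 4)*(q - 3)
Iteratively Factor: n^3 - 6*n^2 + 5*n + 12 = (n - 4)*(n^2 - 2*n - 3) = (n - 4)*(n + 1)*(n - 3)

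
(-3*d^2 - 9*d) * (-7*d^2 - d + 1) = 21*d^4 + 66*d^3 + 6*d^2 - 9*d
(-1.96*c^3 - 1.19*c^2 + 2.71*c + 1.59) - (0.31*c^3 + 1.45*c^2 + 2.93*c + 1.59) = -2.27*c^3 - 2.64*c^2 - 0.22*c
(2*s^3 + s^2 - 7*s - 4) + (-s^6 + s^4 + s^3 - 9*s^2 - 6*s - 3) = -s^6 + s^4 + 3*s^3 - 8*s^2 - 13*s - 7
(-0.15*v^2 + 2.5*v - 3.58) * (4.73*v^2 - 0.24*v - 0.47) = -0.7095*v^4 + 11.861*v^3 - 17.4629*v^2 - 0.3158*v + 1.6826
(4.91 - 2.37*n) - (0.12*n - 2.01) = 6.92 - 2.49*n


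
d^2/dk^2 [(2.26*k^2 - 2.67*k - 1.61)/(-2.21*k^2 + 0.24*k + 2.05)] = (-1.4210854715202e-14*k^4 + 23.683686*k^3 - 14.253174*k^2 + 67.454946*k - 6.848898)/(10.793861*k^6 - 3.516552*k^5 - 29.655327*k^4 + 6.510096*k^3 + 27.508335*k^2 - 3.0258*k - 8.615125)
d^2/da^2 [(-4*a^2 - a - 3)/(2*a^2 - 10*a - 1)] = 12*(-14*a^3 - 10*a^2 + 29*a - 50)/(8*a^6 - 120*a^5 + 588*a^4 - 880*a^3 - 294*a^2 - 30*a - 1)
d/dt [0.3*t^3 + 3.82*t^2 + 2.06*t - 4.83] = 0.9*t^2 + 7.64*t + 2.06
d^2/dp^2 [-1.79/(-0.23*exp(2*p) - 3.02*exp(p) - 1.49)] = (1.79*(0.46*exp(p) + 3.02)*(0.92*exp(p) + 6.04)*exp(p) - (1.6468*exp(p) + 5.4058)*(0.23*exp(2*p) + 3.02*exp(p) + 1.49))*exp(p)/(0.23*exp(2*p) + 3.02*exp(p) + 1.49)^3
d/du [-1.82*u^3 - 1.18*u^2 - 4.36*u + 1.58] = -5.46*u^2 - 2.36*u - 4.36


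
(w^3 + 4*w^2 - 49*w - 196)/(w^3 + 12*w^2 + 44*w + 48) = (w^2 - 49)/(w^2 + 8*w + 12)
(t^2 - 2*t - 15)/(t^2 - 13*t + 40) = (t + 3)/(t - 8)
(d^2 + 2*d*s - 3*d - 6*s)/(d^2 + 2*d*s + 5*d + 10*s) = (d - 3)/(d + 5)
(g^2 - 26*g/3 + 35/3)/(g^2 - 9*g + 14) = (g - 5/3)/(g - 2)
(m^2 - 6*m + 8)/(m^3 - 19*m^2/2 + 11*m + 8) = 2*(m - 4)/(2*m^2 - 15*m - 8)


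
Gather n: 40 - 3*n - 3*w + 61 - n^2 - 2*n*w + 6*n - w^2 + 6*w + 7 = -n^2 + n*(3 - 2*w) - w^2 + 3*w + 108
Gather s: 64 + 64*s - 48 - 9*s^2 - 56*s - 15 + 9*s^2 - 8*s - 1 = 0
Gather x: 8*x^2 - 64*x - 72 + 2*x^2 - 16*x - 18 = 10*x^2 - 80*x - 90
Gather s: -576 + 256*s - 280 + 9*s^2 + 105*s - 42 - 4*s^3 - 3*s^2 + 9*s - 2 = -4*s^3 + 6*s^2 + 370*s - 900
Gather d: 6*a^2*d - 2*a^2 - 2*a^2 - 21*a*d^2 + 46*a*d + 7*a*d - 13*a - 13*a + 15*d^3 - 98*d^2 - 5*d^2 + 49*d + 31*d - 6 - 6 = -4*a^2 - 26*a + 15*d^3 + d^2*(-21*a - 103) + d*(6*a^2 + 53*a + 80) - 12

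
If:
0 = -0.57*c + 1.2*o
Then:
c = 2.10526315789474*o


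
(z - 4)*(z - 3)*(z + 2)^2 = z^4 - 3*z^3 - 12*z^2 + 20*z + 48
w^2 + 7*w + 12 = (w + 3)*(w + 4)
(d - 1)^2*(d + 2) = d^3 - 3*d + 2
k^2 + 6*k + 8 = (k + 2)*(k + 4)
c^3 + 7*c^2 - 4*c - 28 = (c - 2)*(c + 2)*(c + 7)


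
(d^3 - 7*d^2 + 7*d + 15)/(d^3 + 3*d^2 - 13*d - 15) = (d - 5)/(d + 5)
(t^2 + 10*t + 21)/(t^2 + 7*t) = (t + 3)/t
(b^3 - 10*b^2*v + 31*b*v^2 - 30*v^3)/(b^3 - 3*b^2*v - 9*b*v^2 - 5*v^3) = (b^2 - 5*b*v + 6*v^2)/(b^2 + 2*b*v + v^2)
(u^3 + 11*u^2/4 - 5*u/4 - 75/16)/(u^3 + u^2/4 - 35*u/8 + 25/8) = (u + 3/2)/(u - 1)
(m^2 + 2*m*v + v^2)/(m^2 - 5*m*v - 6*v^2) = (-m - v)/(-m + 6*v)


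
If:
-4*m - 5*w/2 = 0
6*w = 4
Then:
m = -5/12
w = 2/3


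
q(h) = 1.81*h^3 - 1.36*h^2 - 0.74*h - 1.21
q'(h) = 5.43*h^2 - 2.72*h - 0.74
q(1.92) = 5.17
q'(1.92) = 14.05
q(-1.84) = -15.73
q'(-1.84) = 22.65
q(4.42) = 125.24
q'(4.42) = 93.32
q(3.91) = 83.30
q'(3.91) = 71.64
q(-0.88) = -2.85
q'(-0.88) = 5.86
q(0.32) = -1.53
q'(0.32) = -1.05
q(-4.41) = -179.63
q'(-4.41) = 116.86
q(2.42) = 14.69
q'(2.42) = 24.48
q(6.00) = 336.35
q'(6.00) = 178.42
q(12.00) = 2921.75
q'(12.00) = 748.54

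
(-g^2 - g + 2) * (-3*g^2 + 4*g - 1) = 3*g^4 - g^3 - 9*g^2 + 9*g - 2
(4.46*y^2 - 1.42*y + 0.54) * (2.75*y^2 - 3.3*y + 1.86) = 12.265*y^4 - 18.623*y^3 + 14.4666*y^2 - 4.4232*y + 1.0044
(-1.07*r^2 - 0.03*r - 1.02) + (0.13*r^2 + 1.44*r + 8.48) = -0.94*r^2 + 1.41*r + 7.46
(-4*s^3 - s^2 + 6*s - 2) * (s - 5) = -4*s^4 + 19*s^3 + 11*s^2 - 32*s + 10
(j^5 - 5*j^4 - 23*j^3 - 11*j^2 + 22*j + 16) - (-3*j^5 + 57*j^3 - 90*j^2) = 4*j^5 - 5*j^4 - 80*j^3 + 79*j^2 + 22*j + 16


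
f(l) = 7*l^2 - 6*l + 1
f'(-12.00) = -174.00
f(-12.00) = 1081.00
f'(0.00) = -6.00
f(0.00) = 1.00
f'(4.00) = 50.00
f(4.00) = 89.00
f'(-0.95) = -19.30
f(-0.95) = 13.02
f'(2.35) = 26.90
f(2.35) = 25.56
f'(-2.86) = -46.04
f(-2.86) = 75.42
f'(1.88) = 20.32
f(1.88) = 14.46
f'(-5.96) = -89.44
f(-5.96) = 285.41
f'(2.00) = 22.00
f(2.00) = 17.00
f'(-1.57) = -27.98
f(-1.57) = 27.67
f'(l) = 14*l - 6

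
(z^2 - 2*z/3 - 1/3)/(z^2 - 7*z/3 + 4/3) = (3*z + 1)/(3*z - 4)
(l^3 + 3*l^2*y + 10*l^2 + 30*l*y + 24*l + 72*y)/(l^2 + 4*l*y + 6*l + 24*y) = (l^2 + 3*l*y + 4*l + 12*y)/(l + 4*y)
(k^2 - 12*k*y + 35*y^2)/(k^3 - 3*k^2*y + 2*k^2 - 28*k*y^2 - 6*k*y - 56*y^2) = (k - 5*y)/(k^2 + 4*k*y + 2*k + 8*y)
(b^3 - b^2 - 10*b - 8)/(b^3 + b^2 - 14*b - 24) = (b + 1)/(b + 3)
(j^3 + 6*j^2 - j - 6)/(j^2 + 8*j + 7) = (j^2 + 5*j - 6)/(j + 7)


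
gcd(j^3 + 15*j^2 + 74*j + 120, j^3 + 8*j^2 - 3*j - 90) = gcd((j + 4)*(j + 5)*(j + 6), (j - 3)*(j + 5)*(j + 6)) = j^2 + 11*j + 30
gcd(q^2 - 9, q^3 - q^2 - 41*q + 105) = q - 3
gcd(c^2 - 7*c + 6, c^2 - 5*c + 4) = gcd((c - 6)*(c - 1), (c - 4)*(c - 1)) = c - 1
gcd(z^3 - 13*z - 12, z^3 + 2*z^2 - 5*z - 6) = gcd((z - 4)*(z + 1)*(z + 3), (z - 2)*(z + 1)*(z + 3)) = z^2 + 4*z + 3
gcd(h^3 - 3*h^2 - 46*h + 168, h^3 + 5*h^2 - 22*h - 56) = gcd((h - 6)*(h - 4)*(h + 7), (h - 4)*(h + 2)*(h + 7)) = h^2 + 3*h - 28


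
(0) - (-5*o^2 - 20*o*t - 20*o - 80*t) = 5*o^2 + 20*o*t + 20*o + 80*t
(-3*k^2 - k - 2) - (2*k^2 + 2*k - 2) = -5*k^2 - 3*k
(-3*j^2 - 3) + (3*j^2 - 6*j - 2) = -6*j - 5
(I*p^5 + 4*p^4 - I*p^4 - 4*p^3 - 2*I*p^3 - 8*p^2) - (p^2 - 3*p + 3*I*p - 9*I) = I*p^5 + 4*p^4 - I*p^4 - 4*p^3 - 2*I*p^3 - 9*p^2 + 3*p - 3*I*p + 9*I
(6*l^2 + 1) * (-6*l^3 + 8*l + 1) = -36*l^5 + 42*l^3 + 6*l^2 + 8*l + 1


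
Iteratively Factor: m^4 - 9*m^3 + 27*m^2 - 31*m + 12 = (m - 1)*(m^3 - 8*m^2 + 19*m - 12) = (m - 1)^2*(m^2 - 7*m + 12) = (m - 4)*(m - 1)^2*(m - 3)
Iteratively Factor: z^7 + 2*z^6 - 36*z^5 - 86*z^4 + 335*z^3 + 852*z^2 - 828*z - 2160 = (z + 3)*(z^6 - z^5 - 33*z^4 + 13*z^3 + 296*z^2 - 36*z - 720) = (z + 3)*(z + 4)*(z^5 - 5*z^4 - 13*z^3 + 65*z^2 + 36*z - 180) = (z + 3)^2*(z + 4)*(z^4 - 8*z^3 + 11*z^2 + 32*z - 60) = (z - 2)*(z + 3)^2*(z + 4)*(z^3 - 6*z^2 - z + 30) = (z - 5)*(z - 2)*(z + 3)^2*(z + 4)*(z^2 - z - 6) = (z - 5)*(z - 2)*(z + 2)*(z + 3)^2*(z + 4)*(z - 3)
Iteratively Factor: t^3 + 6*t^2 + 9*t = (t + 3)*(t^2 + 3*t) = t*(t + 3)*(t + 3)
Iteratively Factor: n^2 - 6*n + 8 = (n - 4)*(n - 2)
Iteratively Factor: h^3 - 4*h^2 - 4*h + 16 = (h - 2)*(h^2 - 2*h - 8) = (h - 4)*(h - 2)*(h + 2)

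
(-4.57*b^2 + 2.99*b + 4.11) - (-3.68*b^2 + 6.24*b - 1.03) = -0.89*b^2 - 3.25*b + 5.14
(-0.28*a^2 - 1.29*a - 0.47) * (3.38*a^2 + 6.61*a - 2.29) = -0.9464*a^4 - 6.211*a^3 - 9.4743*a^2 - 0.1526*a + 1.0763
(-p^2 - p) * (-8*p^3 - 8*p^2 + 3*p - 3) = 8*p^5 + 16*p^4 + 5*p^3 + 3*p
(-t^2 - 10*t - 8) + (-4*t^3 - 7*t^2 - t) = -4*t^3 - 8*t^2 - 11*t - 8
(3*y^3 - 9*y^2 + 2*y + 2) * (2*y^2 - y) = 6*y^5 - 21*y^4 + 13*y^3 + 2*y^2 - 2*y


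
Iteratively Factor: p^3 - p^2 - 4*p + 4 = (p - 1)*(p^2 - 4) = (p - 1)*(p + 2)*(p - 2)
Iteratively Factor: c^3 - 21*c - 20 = (c - 5)*(c^2 + 5*c + 4) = (c - 5)*(c + 1)*(c + 4)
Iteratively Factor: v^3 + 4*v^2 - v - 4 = (v - 1)*(v^2 + 5*v + 4) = (v - 1)*(v + 4)*(v + 1)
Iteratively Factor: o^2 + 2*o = (o)*(o + 2)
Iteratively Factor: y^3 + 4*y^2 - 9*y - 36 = (y + 3)*(y^2 + y - 12) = (y + 3)*(y + 4)*(y - 3)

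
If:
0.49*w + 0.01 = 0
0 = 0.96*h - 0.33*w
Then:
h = -0.01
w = -0.02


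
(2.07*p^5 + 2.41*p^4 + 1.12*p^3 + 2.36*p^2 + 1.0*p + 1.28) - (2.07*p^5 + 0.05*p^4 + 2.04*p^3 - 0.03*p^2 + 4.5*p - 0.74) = 2.36*p^4 - 0.92*p^3 + 2.39*p^2 - 3.5*p + 2.02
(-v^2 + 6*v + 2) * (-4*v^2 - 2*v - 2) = 4*v^4 - 22*v^3 - 18*v^2 - 16*v - 4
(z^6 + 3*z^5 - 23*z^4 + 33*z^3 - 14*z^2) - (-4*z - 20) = z^6 + 3*z^5 - 23*z^4 + 33*z^3 - 14*z^2 + 4*z + 20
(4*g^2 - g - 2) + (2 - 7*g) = 4*g^2 - 8*g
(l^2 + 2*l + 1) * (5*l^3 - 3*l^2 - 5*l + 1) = 5*l^5 + 7*l^4 - 6*l^3 - 12*l^2 - 3*l + 1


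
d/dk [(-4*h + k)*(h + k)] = -3*h + 2*k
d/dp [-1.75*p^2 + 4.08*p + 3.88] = 4.08 - 3.5*p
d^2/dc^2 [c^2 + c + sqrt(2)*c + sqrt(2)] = 2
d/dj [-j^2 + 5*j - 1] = 5 - 2*j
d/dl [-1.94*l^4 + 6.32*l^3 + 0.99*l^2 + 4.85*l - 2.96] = -7.76*l^3 + 18.96*l^2 + 1.98*l + 4.85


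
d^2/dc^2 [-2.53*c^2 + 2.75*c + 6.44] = -5.06000000000000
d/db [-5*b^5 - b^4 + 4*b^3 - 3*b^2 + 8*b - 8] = -25*b^4 - 4*b^3 + 12*b^2 - 6*b + 8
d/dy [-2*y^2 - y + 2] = -4*y - 1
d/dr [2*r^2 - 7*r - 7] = 4*r - 7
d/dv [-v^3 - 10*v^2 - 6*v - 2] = -3*v^2 - 20*v - 6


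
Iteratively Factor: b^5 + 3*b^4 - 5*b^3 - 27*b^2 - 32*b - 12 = (b + 2)*(b^4 + b^3 - 7*b^2 - 13*b - 6) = (b - 3)*(b + 2)*(b^3 + 4*b^2 + 5*b + 2) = (b - 3)*(b + 1)*(b + 2)*(b^2 + 3*b + 2) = (b - 3)*(b + 1)^2*(b + 2)*(b + 2)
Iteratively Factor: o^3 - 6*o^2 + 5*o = (o - 5)*(o^2 - o) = (o - 5)*(o - 1)*(o)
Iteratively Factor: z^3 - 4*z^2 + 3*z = (z)*(z^2 - 4*z + 3) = z*(z - 1)*(z - 3)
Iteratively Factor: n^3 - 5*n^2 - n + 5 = (n - 5)*(n^2 - 1) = (n - 5)*(n + 1)*(n - 1)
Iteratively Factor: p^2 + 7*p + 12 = (p + 3)*(p + 4)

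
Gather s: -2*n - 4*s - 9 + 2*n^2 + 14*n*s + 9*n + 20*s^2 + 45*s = 2*n^2 + 7*n + 20*s^2 + s*(14*n + 41) - 9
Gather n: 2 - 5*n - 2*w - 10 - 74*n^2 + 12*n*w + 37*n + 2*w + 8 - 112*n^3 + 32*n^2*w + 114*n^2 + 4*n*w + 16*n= -112*n^3 + n^2*(32*w + 40) + n*(16*w + 48)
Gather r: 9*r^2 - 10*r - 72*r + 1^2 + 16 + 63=9*r^2 - 82*r + 80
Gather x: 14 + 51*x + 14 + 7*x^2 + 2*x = 7*x^2 + 53*x + 28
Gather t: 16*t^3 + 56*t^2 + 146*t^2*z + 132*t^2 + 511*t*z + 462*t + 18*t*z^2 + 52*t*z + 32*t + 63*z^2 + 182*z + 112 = 16*t^3 + t^2*(146*z + 188) + t*(18*z^2 + 563*z + 494) + 63*z^2 + 182*z + 112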